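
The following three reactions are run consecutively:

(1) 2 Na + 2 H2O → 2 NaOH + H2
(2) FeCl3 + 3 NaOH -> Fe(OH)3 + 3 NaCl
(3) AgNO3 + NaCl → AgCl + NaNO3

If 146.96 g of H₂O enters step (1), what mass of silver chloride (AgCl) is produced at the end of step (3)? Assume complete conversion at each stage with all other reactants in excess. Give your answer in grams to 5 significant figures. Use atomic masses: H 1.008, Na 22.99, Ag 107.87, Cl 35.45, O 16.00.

1169.1 g

M(H2O) = 2(1.008) + 16.00 = 18.016 g/mol.
M(AgCl) = 107.87 + 35.45 = 143.32 g/mol.
n(H2O) = 146.96 / 18.016 = 8.15719 mol.
Reaction (1): H2O→NaOH ratio 2:2 ⇒ n(NaOH) = 8.15719 mol.
Reaction (2): NaOH→NaCl ratio 3:3 ⇒ n(NaCl) = 8.15719 mol.
Reaction (3): NaCl→AgCl ratio 1:1 ⇒ n(AgCl) = 8.15719 mol.
Mass of AgCl = 8.15719 × 143.32 = 1169.09 g.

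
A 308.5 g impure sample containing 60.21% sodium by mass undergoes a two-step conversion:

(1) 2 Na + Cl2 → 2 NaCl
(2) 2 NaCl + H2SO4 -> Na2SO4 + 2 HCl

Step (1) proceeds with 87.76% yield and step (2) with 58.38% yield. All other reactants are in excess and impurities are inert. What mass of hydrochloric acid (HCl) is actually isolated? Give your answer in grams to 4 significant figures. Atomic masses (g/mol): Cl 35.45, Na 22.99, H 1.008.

Pure Na = 308.5 × 0.6021 = 185.75 g.
M(Na) = 22.99 g/mol.
M(HCl) = 1.008 + 35.45 = 36.458 g/mol.
n(Na) = 185.75 / 22.99 = 8.0795 mol.
Step 1 (Na:NaCl = 2:2): theoretical n(NaCl) = 8.0795 mol; at 87.76% yield, n(NaCl) = 7.0906 mol.
Step 2 (NaCl:HCl = 2:2): theoretical n(HCl) = 7.0906 mol, so theoretical mass = 7.0906 × 36.458 = 258.51 g.
At 58.38% yield, actual mass of HCl = 258.51 × 0.5838 = 150.92 g.

150.9 g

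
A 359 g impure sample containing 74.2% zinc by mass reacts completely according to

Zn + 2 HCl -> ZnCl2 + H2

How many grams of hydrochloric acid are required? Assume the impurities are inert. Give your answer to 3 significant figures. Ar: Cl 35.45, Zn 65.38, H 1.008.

Mass of pure Zn = 359 g × 0.742 = 266.4 g.
M(Zn) = 65.38 g/mol.
M(HCl) = 1.008 + 35.45 = 36.458 g/mol.
n(Zn) = 266.4 g / 65.38 g/mol = 4.074 mol.
From the equation the Zn:HCl mole ratio is 1:2, so n(HCl) = 4.074 × 2/1 = 8.149 mol.
Mass of HCl = 8.149 mol × 36.458 g/mol = 297.1 g.

297 g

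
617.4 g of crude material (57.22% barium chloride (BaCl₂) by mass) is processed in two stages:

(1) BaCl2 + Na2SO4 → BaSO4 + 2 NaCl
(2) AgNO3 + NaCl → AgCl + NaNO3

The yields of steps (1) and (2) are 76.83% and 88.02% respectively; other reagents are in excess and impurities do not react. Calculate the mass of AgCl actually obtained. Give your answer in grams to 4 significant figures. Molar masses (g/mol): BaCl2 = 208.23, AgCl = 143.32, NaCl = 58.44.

328.9 g

Pure BaCl2 = 617.4 × 0.5722 = 353.28 g.
n(BaCl2) = 353.28 / 208.23 = 1.6966 mol.
Step 1 (BaCl2:NaCl = 1:2): theoretical n(NaCl) = 3.3931 mol; at 76.83% yield, n(NaCl) = 2.6069 mol.
Step 2 (NaCl:AgCl = 1:1): theoretical n(AgCl) = 2.6069 mol, so theoretical mass = 2.6069 × 143.32 = 373.63 g.
At 88.02% yield, actual mass of AgCl = 373.63 × 0.8802 = 328.87 g.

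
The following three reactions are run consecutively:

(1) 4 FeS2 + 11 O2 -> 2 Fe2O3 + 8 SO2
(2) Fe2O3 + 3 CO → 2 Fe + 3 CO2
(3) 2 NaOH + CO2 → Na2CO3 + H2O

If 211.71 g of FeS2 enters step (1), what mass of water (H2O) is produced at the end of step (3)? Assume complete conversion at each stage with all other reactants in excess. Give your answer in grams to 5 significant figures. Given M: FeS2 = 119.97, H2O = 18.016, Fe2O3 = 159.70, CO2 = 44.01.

n(FeS2) = 211.71 / 119.97 = 1.76469 mol.
Reaction (1): FeS2→Fe2O3 ratio 4:2 ⇒ n(Fe2O3) = 0.882346 mol.
Reaction (2): Fe2O3→CO2 ratio 1:3 ⇒ n(CO2) = 2.64704 mol.
Reaction (3): CO2→H2O ratio 1:1 ⇒ n(H2O) = 2.64704 mol.
Mass of H2O = 2.64704 × 18.016 = 47.6890 g.

47.689 g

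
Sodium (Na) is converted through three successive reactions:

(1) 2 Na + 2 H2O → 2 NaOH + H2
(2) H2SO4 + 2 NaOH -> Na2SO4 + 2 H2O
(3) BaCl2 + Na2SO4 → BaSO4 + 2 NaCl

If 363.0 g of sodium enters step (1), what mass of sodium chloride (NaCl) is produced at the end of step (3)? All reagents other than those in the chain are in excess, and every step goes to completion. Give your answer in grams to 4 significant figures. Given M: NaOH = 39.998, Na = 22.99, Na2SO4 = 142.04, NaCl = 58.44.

922.7 g

n(Na) = 363.0 / 22.99 = 15.789 mol.
Reaction (1): Na→NaOH ratio 2:2 ⇒ n(NaOH) = 15.789 mol.
Reaction (2): NaOH→Na2SO4 ratio 2:1 ⇒ n(Na2SO4) = 7.8947 mol.
Reaction (3): Na2SO4→NaCl ratio 1:2 ⇒ n(NaCl) = 15.789 mol.
Mass of NaCl = 15.789 × 58.44 = 922.74 g.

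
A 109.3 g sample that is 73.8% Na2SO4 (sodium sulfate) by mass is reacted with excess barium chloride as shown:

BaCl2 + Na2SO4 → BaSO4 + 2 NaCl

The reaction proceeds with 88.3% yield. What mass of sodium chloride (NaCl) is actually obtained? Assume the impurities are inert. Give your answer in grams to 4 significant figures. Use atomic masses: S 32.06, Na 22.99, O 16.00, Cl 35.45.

58.61 g

Pure Na2SO4 available = 109.3 g × 0.738 = 80.663 g.
M(Na2SO4) = 2(22.99) + 32.06 + 4(16.00) = 142.04 g/mol.
M(NaCl) = 22.99 + 35.45 = 58.44 g/mol.
n(Na2SO4) = 80.663 g / 142.04 g/mol = 0.56789 mol.
From the equation the Na2SO4:NaCl mole ratio is 1:2, so n(NaCl) = 0.56789 × 2/1 = 1.1358 mol.
Mass of NaCl = 1.1358 mol × 58.44 g/mol = 66.375 g.
Actual mass collected = 66.375 g × 0.883 = 58.609 g.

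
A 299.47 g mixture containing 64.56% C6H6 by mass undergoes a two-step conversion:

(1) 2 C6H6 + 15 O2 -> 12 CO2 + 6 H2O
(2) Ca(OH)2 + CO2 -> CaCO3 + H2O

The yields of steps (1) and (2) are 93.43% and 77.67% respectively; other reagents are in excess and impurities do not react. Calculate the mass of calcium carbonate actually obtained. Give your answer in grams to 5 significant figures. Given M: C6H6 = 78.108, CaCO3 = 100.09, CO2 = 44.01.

1078.7 g

Pure C6H6 = 299.47 × 0.6456 = 193.338 g.
n(C6H6) = 193.338 / 78.108 = 2.47526 mol.
Step 1 (C6H6:CO2 = 2:12): theoretical n(CO2) = 14.8516 mol; at 93.43% yield, n(CO2) = 13.8758 mol.
Step 2 (CO2:CaCO3 = 1:1): theoretical n(CaCO3) = 13.8758 mol, so theoretical mass = 13.8758 × 100.09 = 1388.83 g.
At 77.67% yield, actual mass of CaCO3 = 1388.83 × 0.7767 = 1078.71 g.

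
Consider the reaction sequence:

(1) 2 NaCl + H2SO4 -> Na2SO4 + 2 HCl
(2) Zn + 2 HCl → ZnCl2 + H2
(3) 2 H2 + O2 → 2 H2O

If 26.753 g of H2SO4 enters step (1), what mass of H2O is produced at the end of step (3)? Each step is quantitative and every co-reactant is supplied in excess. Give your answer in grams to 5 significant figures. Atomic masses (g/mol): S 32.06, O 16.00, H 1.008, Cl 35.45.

4.9144 g

M(H2SO4) = 2(1.008) + 32.06 + 4(16.00) = 98.076 g/mol.
M(H2O) = 2(1.008) + 16.00 = 18.016 g/mol.
n(H2SO4) = 26.753 / 98.076 = 0.272778 mol.
Reaction (1): H2SO4→HCl ratio 1:2 ⇒ n(HCl) = 0.545557 mol.
Reaction (2): HCl→H2 ratio 2:1 ⇒ n(H2) = 0.272778 mol.
Reaction (3): H2→H2O ratio 2:2 ⇒ n(H2O) = 0.272778 mol.
Mass of H2O = 0.272778 × 18.016 = 4.91437 g.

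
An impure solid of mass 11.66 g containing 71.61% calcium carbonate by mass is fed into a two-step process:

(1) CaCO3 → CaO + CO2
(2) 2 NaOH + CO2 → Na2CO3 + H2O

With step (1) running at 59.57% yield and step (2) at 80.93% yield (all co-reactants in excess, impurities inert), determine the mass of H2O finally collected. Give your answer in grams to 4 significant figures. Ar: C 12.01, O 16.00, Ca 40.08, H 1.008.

0.7246 g

Pure CaCO3 = 11.66 × 0.7161 = 8.3497 g.
M(CaCO3) = 40.08 + 12.01 + 3(16.00) = 100.09 g/mol.
M(H2O) = 2(1.008) + 16.00 = 18.016 g/mol.
n(CaCO3) = 8.3497 / 100.09 = 0.083422 mol.
Step 1 (CaCO3:CO2 = 1:1): theoretical n(CO2) = 0.083422 mol; at 59.57% yield, n(CO2) = 0.049695 mol.
Step 2 (CO2:H2O = 1:1): theoretical n(H2O) = 0.049695 mol, so theoretical mass = 0.049695 × 18.016 = 0.89530 g.
At 80.93% yield, actual mass of H2O = 0.89530 × 0.8093 = 0.72456 g.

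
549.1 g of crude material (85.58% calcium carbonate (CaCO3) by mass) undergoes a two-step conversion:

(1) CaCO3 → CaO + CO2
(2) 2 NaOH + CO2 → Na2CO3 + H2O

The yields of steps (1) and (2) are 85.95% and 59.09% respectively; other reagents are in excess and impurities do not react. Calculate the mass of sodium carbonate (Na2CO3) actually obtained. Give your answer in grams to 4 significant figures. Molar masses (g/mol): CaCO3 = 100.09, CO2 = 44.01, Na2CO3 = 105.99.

Pure CaCO3 = 549.1 × 0.8558 = 469.92 g.
n(CaCO3) = 469.92 / 100.09 = 4.6950 mol.
Step 1 (CaCO3:CO2 = 1:1): theoretical n(CO2) = 4.6950 mol; at 85.95% yield, n(CO2) = 4.0353 mol.
Step 2 (CO2:Na2CO3 = 1:1): theoretical n(Na2CO3) = 4.0353 mol, so theoretical mass = 4.0353 × 105.99 = 427.70 g.
At 59.09% yield, actual mass of Na2CO3 = 427.70 × 0.5909 = 252.73 g.

252.7 g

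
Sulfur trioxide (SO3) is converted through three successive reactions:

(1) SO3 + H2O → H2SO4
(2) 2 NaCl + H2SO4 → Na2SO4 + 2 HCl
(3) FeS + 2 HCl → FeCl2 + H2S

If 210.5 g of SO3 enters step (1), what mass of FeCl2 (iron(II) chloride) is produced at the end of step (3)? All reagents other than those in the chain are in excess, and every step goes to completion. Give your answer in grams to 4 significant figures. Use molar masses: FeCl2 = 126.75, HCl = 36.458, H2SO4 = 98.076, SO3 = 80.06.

333.3 g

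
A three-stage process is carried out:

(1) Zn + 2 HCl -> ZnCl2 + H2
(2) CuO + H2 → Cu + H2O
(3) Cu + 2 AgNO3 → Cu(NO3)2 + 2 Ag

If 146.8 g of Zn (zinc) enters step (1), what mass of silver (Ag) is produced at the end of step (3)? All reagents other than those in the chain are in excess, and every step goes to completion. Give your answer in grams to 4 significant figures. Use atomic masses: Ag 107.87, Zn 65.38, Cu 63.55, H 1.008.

484.4 g

M(Zn) = 65.38 g/mol.
M(Ag) = 107.87 g/mol.
n(Zn) = 146.8 / 65.38 = 2.2453 mol.
Reaction (1): Zn→H2 ratio 1:1 ⇒ n(H2) = 2.2453 mol.
Reaction (2): H2→Cu ratio 1:1 ⇒ n(Cu) = 2.2453 mol.
Reaction (3): Cu→Ag ratio 1:2 ⇒ n(Ag) = 4.4907 mol.
Mass of Ag = 4.4907 × 107.87 = 484.41 g.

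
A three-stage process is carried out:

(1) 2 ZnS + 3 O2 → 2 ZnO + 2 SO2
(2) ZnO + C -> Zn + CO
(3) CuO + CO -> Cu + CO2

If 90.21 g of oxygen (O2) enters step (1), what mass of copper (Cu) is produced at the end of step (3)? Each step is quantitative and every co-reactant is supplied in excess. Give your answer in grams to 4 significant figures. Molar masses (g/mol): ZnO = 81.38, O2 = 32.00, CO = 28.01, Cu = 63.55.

n(O2) = 90.21 / 32.00 = 2.8191 mol.
Reaction (1): O2→ZnO ratio 3:2 ⇒ n(ZnO) = 1.8794 mol.
Reaction (2): ZnO→CO ratio 1:1 ⇒ n(CO) = 1.8794 mol.
Reaction (3): CO→Cu ratio 1:1 ⇒ n(Cu) = 1.8794 mol.
Mass of Cu = 1.8794 × 63.55 = 119.43 g.

119.4 g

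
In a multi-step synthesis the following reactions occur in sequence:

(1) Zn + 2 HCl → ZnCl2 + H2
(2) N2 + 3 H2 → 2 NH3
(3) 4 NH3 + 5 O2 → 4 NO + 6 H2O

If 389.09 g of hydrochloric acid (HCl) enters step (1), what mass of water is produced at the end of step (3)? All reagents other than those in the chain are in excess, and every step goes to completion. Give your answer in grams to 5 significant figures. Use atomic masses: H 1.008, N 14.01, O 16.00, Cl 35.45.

96.136 g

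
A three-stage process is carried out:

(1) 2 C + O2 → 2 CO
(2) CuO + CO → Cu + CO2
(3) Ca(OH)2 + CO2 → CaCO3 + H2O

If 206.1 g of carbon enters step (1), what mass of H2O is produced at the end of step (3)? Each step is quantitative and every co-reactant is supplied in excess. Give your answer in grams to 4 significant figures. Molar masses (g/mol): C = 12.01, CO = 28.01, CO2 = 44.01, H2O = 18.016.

n(C) = 206.1 / 12.01 = 17.161 mol.
Reaction (1): C→CO ratio 2:2 ⇒ n(CO) = 17.161 mol.
Reaction (2): CO→CO2 ratio 1:1 ⇒ n(CO2) = 17.161 mol.
Reaction (3): CO2→H2O ratio 1:1 ⇒ n(H2O) = 17.161 mol.
Mass of H2O = 17.161 × 18.016 = 309.17 g.

309.2 g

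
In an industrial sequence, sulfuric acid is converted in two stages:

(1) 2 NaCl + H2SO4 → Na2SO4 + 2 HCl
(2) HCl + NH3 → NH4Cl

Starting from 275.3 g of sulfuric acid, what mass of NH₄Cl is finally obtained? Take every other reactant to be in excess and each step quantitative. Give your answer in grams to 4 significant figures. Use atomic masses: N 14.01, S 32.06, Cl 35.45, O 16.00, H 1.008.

M(H2SO4) = 2(1.008) + 32.06 + 4(16.00) = 98.076 g/mol.
M(NH4Cl) = 14.01 + 4(1.008) + 35.45 = 53.492 g/mol.
n(H2SO4) = 275.30 / 98.076 = 2.8070 mol.
Step 1 gives a 1:2 ratio of H2SO4 to HCl, so n(HCl) = 5.6140 mol.
In step 2 the HCl:NH4Cl ratio is 1:1, so n(NH4Cl) = 5.6140 mol.
Mass of NH4Cl = 5.6140 × 53.492 = 300.30 g.

300.3 g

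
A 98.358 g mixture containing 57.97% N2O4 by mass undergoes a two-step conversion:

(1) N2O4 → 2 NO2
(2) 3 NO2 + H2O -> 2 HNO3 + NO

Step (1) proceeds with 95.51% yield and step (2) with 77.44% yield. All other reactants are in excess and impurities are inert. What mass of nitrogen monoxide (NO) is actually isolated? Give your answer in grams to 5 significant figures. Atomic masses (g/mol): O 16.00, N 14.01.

9.1690 g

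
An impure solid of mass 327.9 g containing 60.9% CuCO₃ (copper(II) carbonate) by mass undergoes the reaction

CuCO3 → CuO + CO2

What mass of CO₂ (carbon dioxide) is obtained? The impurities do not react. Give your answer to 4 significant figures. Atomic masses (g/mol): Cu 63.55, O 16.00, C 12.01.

71.13 g

Mass of pure CuCO3 = 327.9 g × 0.609 = 199.69 g.
M(CuCO3) = 63.55 + 12.01 + 3(16.00) = 123.56 g/mol.
M(CO2) = 12.01 + 2(16.00) = 44.01 g/mol.
n(CuCO3) = 199.69 g / 123.56 g/mol = 1.6161 mol.
From the equation the CuCO3:CO2 mole ratio is 1:1, so n(CO2) = 1.6161 × 1/1 = 1.6161 mol.
Mass of CO2 = 1.6161 mol × 44.01 g/mol = 71.127 g.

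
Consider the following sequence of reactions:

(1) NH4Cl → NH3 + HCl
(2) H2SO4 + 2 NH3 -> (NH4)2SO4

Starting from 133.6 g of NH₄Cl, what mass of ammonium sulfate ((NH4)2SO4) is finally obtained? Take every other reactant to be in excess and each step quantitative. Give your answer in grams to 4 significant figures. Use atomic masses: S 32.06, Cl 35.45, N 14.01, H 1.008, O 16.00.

M(NH4Cl) = 14.01 + 4(1.008) + 35.45 = 53.492 g/mol.
M((NH4)2SO4) = 2(14.01) + 8(1.008) + 32.06 + 4(16.00) = 132.144 g/mol.
n(NH4Cl) = 133.60 / 53.492 = 2.4976 mol.
Step 1 gives a 1:1 ratio of NH4Cl to NH3, so n(NH3) = 2.4976 mol.
In step 2 the NH3:(NH4)2SO4 ratio is 2:1, so n((NH4)2SO4) = 1.2488 mol.
Mass of (NH4)2SO4 = 1.2488 × 132.144 = 165.02 g.

165.0 g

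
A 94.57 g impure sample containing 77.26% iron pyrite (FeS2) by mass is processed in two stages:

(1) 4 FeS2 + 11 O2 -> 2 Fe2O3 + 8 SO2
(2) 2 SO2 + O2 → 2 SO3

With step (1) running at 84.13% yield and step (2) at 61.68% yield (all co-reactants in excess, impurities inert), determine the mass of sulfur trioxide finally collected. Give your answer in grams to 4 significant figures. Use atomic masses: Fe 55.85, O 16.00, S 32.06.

50.60 g

Pure FeS2 = 94.57 × 0.7726 = 73.065 g.
M(FeS2) = 55.85 + 2(32.06) = 119.97 g/mol.
M(SO3) = 32.06 + 3(16.00) = 80.06 g/mol.
n(FeS2) = 73.065 / 119.97 = 0.60903 mol.
Step 1 (FeS2:SO2 = 4:8): theoretical n(SO2) = 1.2181 mol; at 84.13% yield, n(SO2) = 1.0247 mol.
Step 2 (SO2:SO3 = 2:2): theoretical n(SO3) = 1.0247 mol, so theoretical mass = 1.0247 × 80.06 = 82.041 g.
At 61.68% yield, actual mass of SO3 = 82.041 × 0.6168 = 50.603 g.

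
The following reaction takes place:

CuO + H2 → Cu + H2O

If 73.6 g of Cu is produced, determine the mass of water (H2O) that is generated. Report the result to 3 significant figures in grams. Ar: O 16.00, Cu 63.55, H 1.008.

20.9 g

M(Cu) = 63.55 g/mol.
M(H2O) = 2(1.008) + 16.00 = 18.016 g/mol.
n(Cu) = 73.60 g / 63.55 g/mol = 1.158 mol.
From the equation the Cu:H2O mole ratio is 1:1, so n(H2O) = 1.158 × 1/1 = 1.158 mol.
Mass of H2O = 1.158 mol × 18.016 g/mol = 20.87 g.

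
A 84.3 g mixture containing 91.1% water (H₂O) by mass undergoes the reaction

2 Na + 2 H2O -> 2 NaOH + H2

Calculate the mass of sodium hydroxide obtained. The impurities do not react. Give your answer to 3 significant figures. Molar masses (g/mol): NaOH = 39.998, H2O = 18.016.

171 g

Mass of pure H2O = 84.3 g × 0.911 = 76.80 g.
n(H2O) = 76.80 g / 18.016 g/mol = 4.263 mol.
From the equation the H2O:NaOH mole ratio is 2:2, so n(NaOH) = 4.263 × 2/2 = 4.263 mol.
Mass of NaOH = 4.263 mol × 39.998 g/mol = 170.5 g.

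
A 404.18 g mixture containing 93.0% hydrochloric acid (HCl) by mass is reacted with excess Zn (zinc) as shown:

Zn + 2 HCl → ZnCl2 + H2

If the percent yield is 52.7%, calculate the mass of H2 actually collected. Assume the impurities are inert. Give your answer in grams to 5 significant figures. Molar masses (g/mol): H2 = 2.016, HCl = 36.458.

Pure HCl available = 404.18 g × 0.930 = 375.887 g.
n(HCl) = 375.887 g / 36.458 g/mol = 10.3101 mol.
From the equation the HCl:H2 mole ratio is 2:1, so n(H2) = 10.3101 × 1/2 = 5.15507 mol.
Mass of H2 = 5.15507 mol × 2.016 g/mol = 10.3926 g.
Actual mass collected = 10.3926 g × 0.527 = 5.47692 g.

5.4769 g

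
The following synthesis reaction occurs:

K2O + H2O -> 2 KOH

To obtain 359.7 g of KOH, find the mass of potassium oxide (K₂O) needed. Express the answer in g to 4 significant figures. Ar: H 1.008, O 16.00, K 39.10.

302.0 g

M(KOH) = 39.10 + 16.00 + 1.008 = 56.108 g/mol.
M(K2O) = 2(39.10) + 16.00 = 94.20 g/mol.
n(KOH) = 359.70 g / 56.108 g/mol = 6.4109 mol.
From the equation the KOH:K2O mole ratio is 2:1, so n(K2O) = 6.4109 × 1/2 = 3.2054 mol.
Mass of K2O = 3.2054 mol × 94.20 g/mol = 301.95 g.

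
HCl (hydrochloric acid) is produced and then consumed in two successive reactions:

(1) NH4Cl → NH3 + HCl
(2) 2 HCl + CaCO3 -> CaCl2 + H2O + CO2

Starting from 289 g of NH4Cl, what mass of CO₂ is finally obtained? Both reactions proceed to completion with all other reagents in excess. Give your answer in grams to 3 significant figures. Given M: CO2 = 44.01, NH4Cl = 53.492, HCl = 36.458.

n(NH4Cl) = 289.0 / 53.492 = 5.403 mol.
Step 1 gives a 1:1 ratio of NH4Cl to HCl, so n(HCl) = 5.403 mol.
In step 2 the HCl:CO2 ratio is 2:1, so n(CO2) = 2.701 mol.
Mass of CO2 = 2.701 × 44.01 = 118.9 g.

119 g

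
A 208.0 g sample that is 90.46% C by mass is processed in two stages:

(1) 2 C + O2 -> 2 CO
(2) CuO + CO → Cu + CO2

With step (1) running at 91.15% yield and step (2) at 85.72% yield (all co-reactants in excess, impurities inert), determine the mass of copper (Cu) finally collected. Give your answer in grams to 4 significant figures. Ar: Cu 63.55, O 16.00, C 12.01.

Pure C = 208.0 × 0.9046 = 188.16 g.
M(C) = 12.01 g/mol.
M(Cu) = 63.55 g/mol.
n(C) = 188.16 / 12.01 = 15.667 mol.
Step 1 (C:CO = 2:2): theoretical n(CO) = 15.667 mol; at 91.15% yield, n(CO) = 14.280 mol.
Step 2 (CO:Cu = 1:1): theoretical n(Cu) = 14.280 mol, so theoretical mass = 14.280 × 63.55 = 907.51 g.
At 85.72% yield, actual mass of Cu = 907.51 × 0.8572 = 777.91 g.

777.9 g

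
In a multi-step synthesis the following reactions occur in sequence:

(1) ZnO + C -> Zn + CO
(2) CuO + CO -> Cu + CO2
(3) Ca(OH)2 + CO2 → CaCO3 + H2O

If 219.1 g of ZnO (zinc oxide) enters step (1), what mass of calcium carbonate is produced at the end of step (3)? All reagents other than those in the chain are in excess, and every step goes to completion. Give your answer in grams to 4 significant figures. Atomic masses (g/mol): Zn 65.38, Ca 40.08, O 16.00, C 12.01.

269.5 g

M(ZnO) = 65.38 + 16.00 = 81.38 g/mol.
M(CaCO3) = 40.08 + 12.01 + 3(16.00) = 100.09 g/mol.
n(ZnO) = 219.1 / 81.38 = 2.6923 mol.
Reaction (1): ZnO→CO ratio 1:1 ⇒ n(CO) = 2.6923 mol.
Reaction (2): CO→CO2 ratio 1:1 ⇒ n(CO2) = 2.6923 mol.
Reaction (3): CO2→CaCO3 ratio 1:1 ⇒ n(CaCO3) = 2.6923 mol.
Mass of CaCO3 = 2.6923 × 100.09 = 269.47 g.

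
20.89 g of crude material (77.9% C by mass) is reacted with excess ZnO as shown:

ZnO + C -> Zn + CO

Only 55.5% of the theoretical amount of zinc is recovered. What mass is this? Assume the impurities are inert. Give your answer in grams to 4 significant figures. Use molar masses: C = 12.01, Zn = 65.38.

49.17 g

Pure C available = 20.89 g × 0.779 = 16.273 g.
n(C) = 16.273 g / 12.01 g/mol = 1.3550 mol.
From the equation the C:Zn mole ratio is 1:1, so n(Zn) = 1.3550 × 1/1 = 1.3550 mol.
Mass of Zn = 1.3550 mol × 65.38 g/mol = 88.589 g.
Actual mass collected = 88.589 g × 0.555 = 49.167 g.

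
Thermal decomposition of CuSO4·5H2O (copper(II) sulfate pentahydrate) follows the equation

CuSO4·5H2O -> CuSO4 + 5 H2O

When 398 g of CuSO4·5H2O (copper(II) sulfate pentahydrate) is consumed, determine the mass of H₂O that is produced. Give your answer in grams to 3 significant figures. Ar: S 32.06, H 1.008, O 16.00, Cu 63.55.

M(CuSO4·5H2O) = 63.55 + 32.06 + 9(16.00) + 10(1.008) = 249.69 g/mol.
M(H2O) = 2(1.008) + 16.00 = 18.016 g/mol.
n(CuSO4·5H2O) = 398.0 g / 249.69 g/mol = 1.594 mol.
From the equation the CuSO4·5H2O:H2O mole ratio is 1:5, so n(H2O) = 1.594 × 5/1 = 7.970 mol.
Mass of H2O = 7.970 mol × 18.016 g/mol = 143.6 g.

144 g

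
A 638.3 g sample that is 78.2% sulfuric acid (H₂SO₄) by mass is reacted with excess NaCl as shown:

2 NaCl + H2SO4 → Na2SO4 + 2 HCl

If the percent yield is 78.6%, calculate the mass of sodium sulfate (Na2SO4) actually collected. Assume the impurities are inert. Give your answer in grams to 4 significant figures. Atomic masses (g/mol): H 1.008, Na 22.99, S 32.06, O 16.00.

Pure H2SO4 available = 638.3 g × 0.782 = 499.15 g.
M(H2SO4) = 2(1.008) + 32.06 + 4(16.00) = 98.076 g/mol.
M(Na2SO4) = 2(22.99) + 32.06 + 4(16.00) = 142.04 g/mol.
n(H2SO4) = 499.15 g / 98.076 g/mol = 5.0894 mol.
From the equation the H2SO4:Na2SO4 mole ratio is 1:1, so n(Na2SO4) = 5.0894 × 1/1 = 5.0894 mol.
Mass of Na2SO4 = 5.0894 mol × 142.04 g/mol = 722.90 g.
Actual mass collected = 722.90 g × 0.786 = 568.20 g.

568.2 g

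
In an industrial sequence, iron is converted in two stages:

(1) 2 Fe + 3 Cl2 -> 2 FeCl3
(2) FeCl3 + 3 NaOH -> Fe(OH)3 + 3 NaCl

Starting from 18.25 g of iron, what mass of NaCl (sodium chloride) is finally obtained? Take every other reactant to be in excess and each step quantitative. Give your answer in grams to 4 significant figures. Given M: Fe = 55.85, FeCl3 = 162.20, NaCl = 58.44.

57.29 g

n(Fe) = 18.250 / 55.85 = 0.32677 mol.
Step 1 gives a 2:2 ratio of Fe to FeCl3, so n(FeCl3) = 0.32677 mol.
In step 2 the FeCl3:NaCl ratio is 1:3, so n(NaCl) = 0.98030 mol.
Mass of NaCl = 0.98030 × 58.44 = 57.289 g.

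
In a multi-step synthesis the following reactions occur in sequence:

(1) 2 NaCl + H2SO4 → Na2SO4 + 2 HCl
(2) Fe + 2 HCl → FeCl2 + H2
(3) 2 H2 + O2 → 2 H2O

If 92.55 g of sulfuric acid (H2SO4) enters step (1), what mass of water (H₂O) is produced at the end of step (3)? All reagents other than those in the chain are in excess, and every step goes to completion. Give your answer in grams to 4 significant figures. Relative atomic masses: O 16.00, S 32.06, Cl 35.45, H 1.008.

17.00 g

M(H2SO4) = 2(1.008) + 32.06 + 4(16.00) = 98.076 g/mol.
M(H2O) = 2(1.008) + 16.00 = 18.016 g/mol.
n(H2SO4) = 92.55 / 98.076 = 0.94366 mol.
Reaction (1): H2SO4→HCl ratio 1:2 ⇒ n(HCl) = 1.8873 mol.
Reaction (2): HCl→H2 ratio 2:1 ⇒ n(H2) = 0.94366 mol.
Reaction (3): H2→H2O ratio 2:2 ⇒ n(H2O) = 0.94366 mol.
Mass of H2O = 0.94366 × 18.016 = 17.001 g.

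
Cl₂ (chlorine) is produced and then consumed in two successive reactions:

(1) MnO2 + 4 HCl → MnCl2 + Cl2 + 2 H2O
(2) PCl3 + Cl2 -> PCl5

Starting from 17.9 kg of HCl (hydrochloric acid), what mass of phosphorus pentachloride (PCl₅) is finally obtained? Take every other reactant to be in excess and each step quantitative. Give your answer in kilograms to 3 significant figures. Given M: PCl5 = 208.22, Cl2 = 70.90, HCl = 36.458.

17.9 kg = 17900 g.
n(HCl) = 17900 / 36.458 = 491.0 mol.
Step 1 gives a 4:1 ratio of HCl to Cl2, so n(Cl2) = 122.7 mol.
In step 2 the Cl2:PCl5 ratio is 1:1, so n(PCl5) = 122.7 mol.
Mass of PCl5 = 122.7 × 208.22 = 25560 g = 25.6 kg.

25.6 kg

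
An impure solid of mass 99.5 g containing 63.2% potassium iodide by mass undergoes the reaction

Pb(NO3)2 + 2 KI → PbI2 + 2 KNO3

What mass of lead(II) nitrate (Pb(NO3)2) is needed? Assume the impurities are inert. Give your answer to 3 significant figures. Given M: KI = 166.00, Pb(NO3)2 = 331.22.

62.7 g

Mass of pure KI = 99.5 g × 0.632 = 62.88 g.
n(KI) = 62.88 g / 166.00 g/mol = 0.3788 mol.
From the equation the KI:Pb(NO3)2 mole ratio is 2:1, so n(Pb(NO3)2) = 0.3788 × 1/2 = 0.1894 mol.
Mass of Pb(NO3)2 = 0.1894 mol × 331.22 g/mol = 62.74 g.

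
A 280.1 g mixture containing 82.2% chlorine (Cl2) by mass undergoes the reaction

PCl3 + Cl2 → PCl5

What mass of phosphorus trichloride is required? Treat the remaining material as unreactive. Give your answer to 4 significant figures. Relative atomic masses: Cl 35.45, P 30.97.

445.9 g

Mass of pure Cl2 = 280.1 g × 0.822 = 230.24 g.
M(Cl2) = 2(35.45) = 70.90 g/mol.
M(PCl3) = 30.97 + 3(35.45) = 137.32 g/mol.
n(Cl2) = 230.24 g / 70.90 g/mol = 3.2474 mol.
From the equation the Cl2:PCl3 mole ratio is 1:1, so n(PCl3) = 3.2474 × 1/1 = 3.2474 mol.
Mass of PCl3 = 3.2474 mol × 137.32 g/mol = 445.94 g.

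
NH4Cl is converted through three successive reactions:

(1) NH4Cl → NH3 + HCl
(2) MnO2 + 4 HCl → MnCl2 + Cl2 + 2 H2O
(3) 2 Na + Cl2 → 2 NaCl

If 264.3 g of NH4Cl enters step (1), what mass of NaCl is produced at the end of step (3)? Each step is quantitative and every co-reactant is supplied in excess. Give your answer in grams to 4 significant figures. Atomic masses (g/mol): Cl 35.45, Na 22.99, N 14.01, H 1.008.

M(NH4Cl) = 14.01 + 4(1.008) + 35.45 = 53.492 g/mol.
M(NaCl) = 22.99 + 35.45 = 58.44 g/mol.
n(NH4Cl) = 264.3 / 53.492 = 4.9409 mol.
Reaction (1): NH4Cl→HCl ratio 1:1 ⇒ n(HCl) = 4.9409 mol.
Reaction (2): HCl→Cl2 ratio 4:1 ⇒ n(Cl2) = 1.2352 mol.
Reaction (3): Cl2→NaCl ratio 1:2 ⇒ n(NaCl) = 2.4705 mol.
Mass of NaCl = 2.4705 × 58.44 = 144.37 g.

144.4 g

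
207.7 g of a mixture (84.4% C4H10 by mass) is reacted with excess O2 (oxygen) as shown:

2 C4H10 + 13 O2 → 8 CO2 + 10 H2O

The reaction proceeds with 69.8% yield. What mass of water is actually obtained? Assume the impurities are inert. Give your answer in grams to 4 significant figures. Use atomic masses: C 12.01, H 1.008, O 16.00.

189.6 g

Pure C4H10 available = 207.7 g × 0.844 = 175.30 g.
M(C4H10) = 4(12.01) + 10(1.008) = 58.12 g/mol.
M(H2O) = 2(1.008) + 16.00 = 18.016 g/mol.
n(C4H10) = 175.30 g / 58.12 g/mol = 3.0162 mol.
From the equation the C4H10:H2O mole ratio is 2:10, so n(H2O) = 3.0162 × 10/2 = 15.081 mol.
Mass of H2O = 15.081 mol × 18.016 g/mol = 271.70 g.
Actual mass collected = 271.70 g × 0.698 = 189.64 g.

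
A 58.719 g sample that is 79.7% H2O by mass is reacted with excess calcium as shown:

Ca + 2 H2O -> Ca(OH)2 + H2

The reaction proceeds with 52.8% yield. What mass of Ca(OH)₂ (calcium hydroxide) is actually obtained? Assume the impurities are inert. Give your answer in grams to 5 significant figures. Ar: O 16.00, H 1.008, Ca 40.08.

Pure H2O available = 58.719 g × 0.797 = 46.7990 g.
M(H2O) = 2(1.008) + 16.00 = 18.016 g/mol.
M(Ca(OH)2) = 40.08 + 2(16.00) + 2(1.008) = 74.096 g/mol.
n(H2O) = 46.7990 g / 18.016 g/mol = 2.59764 mol.
From the equation the H2O:Ca(OH)2 mole ratio is 2:1, so n(Ca(OH)2) = 2.59764 × 1/2 = 1.29882 mol.
Mass of Ca(OH)2 = 1.29882 mol × 74.096 g/mol = 96.2373 g.
Actual mass collected = 96.2373 g × 0.528 = 50.8133 g.

50.813 g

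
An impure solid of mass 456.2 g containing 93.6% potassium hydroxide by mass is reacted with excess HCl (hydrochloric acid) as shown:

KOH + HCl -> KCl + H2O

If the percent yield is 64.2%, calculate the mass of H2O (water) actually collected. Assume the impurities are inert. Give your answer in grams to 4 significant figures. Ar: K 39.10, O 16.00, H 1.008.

Pure KOH available = 456.2 g × 0.936 = 427.00 g.
M(KOH) = 39.10 + 16.00 + 1.008 = 56.108 g/mol.
M(H2O) = 2(1.008) + 16.00 = 18.016 g/mol.
n(KOH) = 427.00 g / 56.108 g/mol = 7.6104 mol.
From the equation the KOH:H2O mole ratio is 1:1, so n(H2O) = 7.6104 × 1/1 = 7.6104 mol.
Mass of H2O = 7.6104 mol × 18.016 g/mol = 137.11 g.
Actual mass collected = 137.11 g × 0.642 = 88.024 g.

88.02 g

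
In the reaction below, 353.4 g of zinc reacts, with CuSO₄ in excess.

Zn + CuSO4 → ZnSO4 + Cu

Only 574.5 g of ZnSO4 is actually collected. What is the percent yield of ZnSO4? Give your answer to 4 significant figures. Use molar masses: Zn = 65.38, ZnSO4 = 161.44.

n(Zn) = 353.40 g / 65.38 g/mol = 5.4053 mol.
From the equation the Zn:ZnSO4 mole ratio is 1:1, so n(ZnSO4) = 5.4053 × 1/1 = 5.4053 mol.
Mass of ZnSO4 = 5.4053 mol × 161.44 g/mol = 872.64 g.
This is the theoretical yield. Percent yield = 574.5 g / 872.64 g × 100% = 65.835%.

65.84 %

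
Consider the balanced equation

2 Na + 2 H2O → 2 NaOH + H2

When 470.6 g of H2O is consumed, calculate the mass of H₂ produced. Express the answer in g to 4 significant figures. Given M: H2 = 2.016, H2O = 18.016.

n(H2O) = 470.60 g / 18.016 g/mol = 26.121 mol.
From the equation the H2O:H2 mole ratio is 2:1, so n(H2) = 26.121 × 1/2 = 13.061 mol.
Mass of H2 = 13.061 mol × 2.016 g/mol = 26.330 g.

26.33 g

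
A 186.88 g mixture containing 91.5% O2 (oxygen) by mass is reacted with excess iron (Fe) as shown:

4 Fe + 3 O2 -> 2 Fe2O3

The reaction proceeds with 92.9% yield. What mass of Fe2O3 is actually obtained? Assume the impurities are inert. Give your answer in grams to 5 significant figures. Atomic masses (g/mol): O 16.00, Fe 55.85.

Pure O2 available = 186.88 g × 0.915 = 170.995 g.
M(O2) = 2(16.00) = 32.00 g/mol.
M(Fe2O3) = 2(55.85) + 3(16.00) = 159.70 g/mol.
n(O2) = 170.995 g / 32.00 g/mol = 5.34360 mol.
From the equation the O2:Fe2O3 mole ratio is 3:2, so n(Fe2O3) = 5.34360 × 2/3 = 3.56240 mol.
Mass of Fe2O3 = 3.56240 mol × 159.70 g/mol = 568.915 g.
Actual mass collected = 568.915 g × 0.929 = 528.522 g.

528.52 g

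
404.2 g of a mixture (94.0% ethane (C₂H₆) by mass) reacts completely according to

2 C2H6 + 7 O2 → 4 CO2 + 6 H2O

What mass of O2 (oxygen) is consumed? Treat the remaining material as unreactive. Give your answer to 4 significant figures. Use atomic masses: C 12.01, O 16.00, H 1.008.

1415 g

Mass of pure C2H6 = 404.2 g × 0.940 = 379.95 g.
M(C2H6) = 2(12.01) + 6(1.008) = 30.068 g/mol.
M(O2) = 2(16.00) = 32.00 g/mol.
n(C2H6) = 379.95 g / 30.068 g/mol = 12.636 mol.
From the equation the C2H6:O2 mole ratio is 2:7, so n(O2) = 12.636 × 7/2 = 44.227 mol.
Mass of O2 = 44.227 mol × 32.00 g/mol = 1415.3 g.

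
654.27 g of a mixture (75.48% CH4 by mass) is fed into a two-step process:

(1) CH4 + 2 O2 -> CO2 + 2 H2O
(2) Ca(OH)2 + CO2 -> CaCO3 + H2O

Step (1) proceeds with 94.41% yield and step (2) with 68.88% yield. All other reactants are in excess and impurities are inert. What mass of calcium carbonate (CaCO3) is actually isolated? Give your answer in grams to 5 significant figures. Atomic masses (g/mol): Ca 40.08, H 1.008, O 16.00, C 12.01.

Pure CH4 = 654.27 × 0.7548 = 493.843 g.
M(CH4) = 12.01 + 4(1.008) = 16.042 g/mol.
M(CaCO3) = 40.08 + 12.01 + 3(16.00) = 100.09 g/mol.
n(CH4) = 493.843 / 16.042 = 30.7844 mol.
Step 1 (CH4:CO2 = 1:1): theoretical n(CO2) = 30.7844 mol; at 94.41% yield, n(CO2) = 29.0635 mol.
Step 2 (CO2:CaCO3 = 1:1): theoretical n(CaCO3) = 29.0635 mol, so theoretical mass = 29.0635 × 100.09 = 2908.97 g.
At 68.88% yield, actual mass of CaCO3 = 2908.97 × 0.6888 = 2003.70 g.

2003.7 g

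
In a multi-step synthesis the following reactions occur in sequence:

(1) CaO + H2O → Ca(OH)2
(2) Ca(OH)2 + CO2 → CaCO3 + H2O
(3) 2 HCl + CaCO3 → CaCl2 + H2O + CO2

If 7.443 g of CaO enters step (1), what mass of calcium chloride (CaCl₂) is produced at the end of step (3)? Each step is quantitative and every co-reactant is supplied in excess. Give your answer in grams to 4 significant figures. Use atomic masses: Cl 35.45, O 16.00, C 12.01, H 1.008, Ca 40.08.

M(CaO) = 40.08 + 16.00 = 56.08 g/mol.
M(CaCl2) = 40.08 + 2(35.45) = 110.98 g/mol.
n(CaO) = 7.443 / 56.08 = 0.13272 mol.
Reaction (1): CaO→Ca(OH)2 ratio 1:1 ⇒ n(Ca(OH)2) = 0.13272 mol.
Reaction (2): Ca(OH)2→CaCO3 ratio 1:1 ⇒ n(CaCO3) = 0.13272 mol.
Reaction (3): CaCO3→CaCl2 ratio 1:1 ⇒ n(CaCl2) = 0.13272 mol.
Mass of CaCl2 = 0.13272 × 110.98 = 14.729 g.

14.73 g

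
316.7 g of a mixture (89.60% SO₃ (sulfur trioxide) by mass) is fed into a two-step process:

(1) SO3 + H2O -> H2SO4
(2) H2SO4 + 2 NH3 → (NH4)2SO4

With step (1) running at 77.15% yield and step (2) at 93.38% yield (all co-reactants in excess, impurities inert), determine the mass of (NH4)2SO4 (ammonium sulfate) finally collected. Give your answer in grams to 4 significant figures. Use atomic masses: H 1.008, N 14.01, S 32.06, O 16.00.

337.4 g

Pure SO3 = 316.7 × 0.8960 = 283.76 g.
M(SO3) = 32.06 + 3(16.00) = 80.06 g/mol.
M((NH4)2SO4) = 2(14.01) + 8(1.008) + 32.06 + 4(16.00) = 132.144 g/mol.
n(SO3) = 283.76 / 80.06 = 3.5444 mol.
Step 1 (SO3:H2SO4 = 1:1): theoretical n(H2SO4) = 3.5444 mol; at 77.15% yield, n(H2SO4) = 2.7345 mol.
Step 2 (H2SO4:(NH4)2SO4 = 1:1): theoretical n((NH4)2SO4) = 2.7345 mol, so theoretical mass = 2.7345 × 132.144 = 361.35 g.
At 93.38% yield, actual mass of (NH4)2SO4 = 361.35 × 0.9338 = 337.43 g.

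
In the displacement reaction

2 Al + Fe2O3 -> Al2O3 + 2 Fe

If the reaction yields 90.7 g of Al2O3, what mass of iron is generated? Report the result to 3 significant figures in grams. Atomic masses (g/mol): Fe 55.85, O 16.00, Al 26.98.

M(Al2O3) = 2(26.98) + 3(16.00) = 101.96 g/mol.
M(Fe) = 55.85 g/mol.
n(Al2O3) = 90.70 g / 101.96 g/mol = 0.8896 mol.
From the equation the Al2O3:Fe mole ratio is 1:2, so n(Fe) = 0.8896 × 2/1 = 1.779 mol.
Mass of Fe = 1.779 mol × 55.85 g/mol = 99.36 g.

99.4 g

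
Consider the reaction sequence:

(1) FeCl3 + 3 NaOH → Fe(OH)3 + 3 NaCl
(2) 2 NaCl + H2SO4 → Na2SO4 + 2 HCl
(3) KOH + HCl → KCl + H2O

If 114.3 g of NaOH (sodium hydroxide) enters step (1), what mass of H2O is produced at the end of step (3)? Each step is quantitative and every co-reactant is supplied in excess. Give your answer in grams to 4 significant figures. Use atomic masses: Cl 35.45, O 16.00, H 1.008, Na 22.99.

51.48 g

M(NaOH) = 22.99 + 16.00 + 1.008 = 39.998 g/mol.
M(H2O) = 2(1.008) + 16.00 = 18.016 g/mol.
n(NaOH) = 114.3 / 39.998 = 2.8576 mol.
Reaction (1): NaOH→NaCl ratio 3:3 ⇒ n(NaCl) = 2.8576 mol.
Reaction (2): NaCl→HCl ratio 2:2 ⇒ n(HCl) = 2.8576 mol.
Reaction (3): HCl→H2O ratio 1:1 ⇒ n(H2O) = 2.8576 mol.
Mass of H2O = 2.8576 × 18.016 = 51.483 g.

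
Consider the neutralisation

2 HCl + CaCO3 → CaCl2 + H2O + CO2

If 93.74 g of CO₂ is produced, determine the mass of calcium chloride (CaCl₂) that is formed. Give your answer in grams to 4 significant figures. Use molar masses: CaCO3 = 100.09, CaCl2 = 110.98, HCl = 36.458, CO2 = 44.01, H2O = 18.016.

236.4 g

n(CO2) = 93.740 g / 44.01 g/mol = 2.1300 mol.
From the equation the CO2:CaCl2 mole ratio is 1:1, so n(CaCl2) = 2.1300 × 1/1 = 2.1300 mol.
Mass of CaCl2 = 2.1300 mol × 110.98 g/mol = 236.38 g.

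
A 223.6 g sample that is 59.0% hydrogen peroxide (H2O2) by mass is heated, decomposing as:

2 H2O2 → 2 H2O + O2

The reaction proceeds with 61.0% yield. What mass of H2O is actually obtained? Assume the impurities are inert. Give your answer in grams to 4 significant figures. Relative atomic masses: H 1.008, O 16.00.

42.62 g

Pure H2O2 available = 223.6 g × 0.590 = 131.92 g.
M(H2O2) = 2(1.008) + 2(16.00) = 34.016 g/mol.
M(H2O) = 2(1.008) + 16.00 = 18.016 g/mol.
n(H2O2) = 131.92 g / 34.016 g/mol = 3.8783 mol.
From the equation the H2O2:H2O mole ratio is 2:2, so n(H2O) = 3.8783 × 2/2 = 3.8783 mol.
Mass of H2O = 3.8783 mol × 18.016 g/mol = 69.871 g.
Actual mass collected = 69.871 g × 0.610 = 42.622 g.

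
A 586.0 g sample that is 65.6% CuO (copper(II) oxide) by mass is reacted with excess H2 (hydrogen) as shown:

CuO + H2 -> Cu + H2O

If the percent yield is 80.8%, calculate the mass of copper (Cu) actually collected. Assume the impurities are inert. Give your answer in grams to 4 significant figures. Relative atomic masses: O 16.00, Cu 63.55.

248.1 g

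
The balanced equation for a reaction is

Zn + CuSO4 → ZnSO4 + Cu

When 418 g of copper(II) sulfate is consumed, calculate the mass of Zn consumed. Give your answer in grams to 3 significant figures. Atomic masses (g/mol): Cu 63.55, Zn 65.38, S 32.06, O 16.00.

171 g

M(CuSO4) = 63.55 + 32.06 + 4(16.00) = 159.61 g/mol.
M(Zn) = 65.38 g/mol.
n(CuSO4) = 418.0 g / 159.61 g/mol = 2.619 mol.
From the equation the CuSO4:Zn mole ratio is 1:1, so n(Zn) = 2.619 × 1/1 = 2.619 mol.
Mass of Zn = 2.619 mol × 65.38 g/mol = 171.2 g.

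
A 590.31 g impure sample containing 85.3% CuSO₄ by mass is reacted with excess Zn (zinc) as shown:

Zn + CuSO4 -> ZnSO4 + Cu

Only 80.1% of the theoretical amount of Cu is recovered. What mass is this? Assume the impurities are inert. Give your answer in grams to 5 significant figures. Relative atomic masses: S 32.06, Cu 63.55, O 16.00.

160.59 g

Pure CuSO4 available = 590.31 g × 0.853 = 503.534 g.
M(CuSO4) = 63.55 + 32.06 + 4(16.00) = 159.61 g/mol.
M(Cu) = 63.55 g/mol.
n(CuSO4) = 503.534 g / 159.61 g/mol = 3.15478 mol.
From the equation the CuSO4:Cu mole ratio is 1:1, so n(Cu) = 3.15478 × 1/1 = 3.15478 mol.
Mass of Cu = 3.15478 mol × 63.55 g/mol = 200.486 g.
Actual mass collected = 200.486 g × 0.801 = 160.589 g.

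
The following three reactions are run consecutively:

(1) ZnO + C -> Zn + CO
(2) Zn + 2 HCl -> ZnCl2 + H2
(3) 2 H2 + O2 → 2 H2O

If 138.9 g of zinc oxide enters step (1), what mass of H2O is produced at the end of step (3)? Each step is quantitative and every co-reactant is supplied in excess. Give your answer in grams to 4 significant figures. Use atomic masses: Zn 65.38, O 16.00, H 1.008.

M(ZnO) = 65.38 + 16.00 = 81.38 g/mol.
M(H2O) = 2(1.008) + 16.00 = 18.016 g/mol.
n(ZnO) = 138.9 / 81.38 = 1.7068 mol.
Reaction (1): ZnO→Zn ratio 1:1 ⇒ n(Zn) = 1.7068 mol.
Reaction (2): Zn→H2 ratio 1:1 ⇒ n(H2) = 1.7068 mol.
Reaction (3): H2→H2O ratio 2:2 ⇒ n(H2O) = 1.7068 mol.
Mass of H2O = 1.7068 × 18.016 = 30.750 g.

30.75 g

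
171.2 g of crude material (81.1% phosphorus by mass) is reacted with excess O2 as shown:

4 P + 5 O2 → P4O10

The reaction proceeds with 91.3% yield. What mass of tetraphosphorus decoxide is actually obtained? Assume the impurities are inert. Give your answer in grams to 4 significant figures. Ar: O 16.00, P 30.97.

Pure P available = 171.2 g × 0.811 = 138.84 g.
M(P) = 30.97 g/mol.
M(P4O10) = 4(30.97) + 10(16.00) = 283.88 g/mol.
n(P) = 138.84 g / 30.97 g/mol = 4.4832 mol.
From the equation the P:P4O10 mole ratio is 4:1, so n(P4O10) = 4.4832 × 1/4 = 1.1208 mol.
Mass of P4O10 = 1.1208 mol × 283.88 g/mol = 318.17 g.
Actual mass collected = 318.17 g × 0.913 = 290.49 g.

290.5 g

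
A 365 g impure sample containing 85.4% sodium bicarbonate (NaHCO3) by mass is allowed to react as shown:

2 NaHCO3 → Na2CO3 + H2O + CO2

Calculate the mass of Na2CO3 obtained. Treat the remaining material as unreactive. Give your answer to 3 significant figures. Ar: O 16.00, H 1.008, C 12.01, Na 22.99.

197 g

Mass of pure NaHCO3 = 365 g × 0.854 = 311.7 g.
M(NaHCO3) = 22.99 + 1.008 + 12.01 + 3(16.00) = 84.008 g/mol.
M(Na2CO3) = 2(22.99) + 12.01 + 3(16.00) = 105.99 g/mol.
n(NaHCO3) = 311.7 g / 84.008 g/mol = 3.710 mol.
From the equation the NaHCO3:Na2CO3 mole ratio is 2:1, so n(Na2CO3) = 3.710 × 1/2 = 1.855 mol.
Mass of Na2CO3 = 1.855 mol × 105.99 g/mol = 196.6 g.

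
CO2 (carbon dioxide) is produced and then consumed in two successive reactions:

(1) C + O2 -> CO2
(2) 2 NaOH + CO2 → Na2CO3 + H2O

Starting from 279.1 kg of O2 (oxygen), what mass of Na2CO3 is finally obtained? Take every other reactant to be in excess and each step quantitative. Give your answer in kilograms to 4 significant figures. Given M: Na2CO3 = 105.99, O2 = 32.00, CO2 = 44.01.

924.4 kg

279.1 kg = 279100 g.
n(O2) = 279100 / 32.00 = 8721.9 mol.
Step 1 gives a 1:1 ratio of O2 to CO2, so n(CO2) = 8721.9 mol.
In step 2 the CO2:Na2CO3 ratio is 1:1, so n(Na2CO3) = 8721.9 mol.
Mass of Na2CO3 = 8721.9 × 105.99 = 924430 g = 924.4 kg.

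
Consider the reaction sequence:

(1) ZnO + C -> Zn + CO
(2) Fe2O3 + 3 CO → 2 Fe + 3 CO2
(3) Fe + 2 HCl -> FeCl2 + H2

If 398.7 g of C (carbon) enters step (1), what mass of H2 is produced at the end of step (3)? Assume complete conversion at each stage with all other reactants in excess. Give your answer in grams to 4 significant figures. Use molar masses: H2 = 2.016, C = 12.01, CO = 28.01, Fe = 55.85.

n(C) = 398.7 / 12.01 = 33.197 mol.
Reaction (1): C→CO ratio 1:1 ⇒ n(CO) = 33.197 mol.
Reaction (2): CO→Fe ratio 3:2 ⇒ n(Fe) = 22.132 mol.
Reaction (3): Fe→H2 ratio 1:1 ⇒ n(H2) = 22.132 mol.
Mass of H2 = 22.132 × 2.016 = 44.617 g.

44.62 g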